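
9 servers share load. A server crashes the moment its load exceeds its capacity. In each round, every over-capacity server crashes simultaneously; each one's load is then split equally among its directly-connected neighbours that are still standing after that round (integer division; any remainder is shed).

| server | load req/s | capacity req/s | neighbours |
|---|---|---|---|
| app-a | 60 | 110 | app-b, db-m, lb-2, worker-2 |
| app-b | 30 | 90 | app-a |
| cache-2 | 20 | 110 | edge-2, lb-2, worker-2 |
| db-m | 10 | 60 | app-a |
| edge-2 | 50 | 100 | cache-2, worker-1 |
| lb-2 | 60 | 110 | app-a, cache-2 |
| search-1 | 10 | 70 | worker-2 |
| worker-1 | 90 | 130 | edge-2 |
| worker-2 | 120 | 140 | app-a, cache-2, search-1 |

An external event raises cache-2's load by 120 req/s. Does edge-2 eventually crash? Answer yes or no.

no

Round 1 — cache-2 at 140 > 110. cache-2 crashes.
  cache-2 sheds 140 req/s to edge-2, lb-2, worker-2: 46 each (2 lost).
    edge-2: 50+46 = 96 ≤ 100
    lb-2: 60+46 = 106 ≤ 110
    worker-2: 120+46 = 166 > 140
Round 2 — worker-2 crashes.
  worker-2 sheds 166 req/s to app-a, search-1: 83 each.
    app-a: 60+83 = 143 > 110
    search-1: 10+83 = 93 > 70
Round 3 — app-a, search-1 crash.
  app-a sheds 143 req/s to app-b, db-m, lb-2: 47 each (2 lost).
    app-b: 30+47 = 77 ≤ 90
    db-m: 10+47 = 57 ≤ 60
    lb-2: 106+47 = 153 > 110
  search-1 sheds 93 req/s: no online neighbours, lost.
Round 4 — lb-2 crashes.
  lb-2 sheds 153 req/s: no online neighbours, lost.
No further crashes.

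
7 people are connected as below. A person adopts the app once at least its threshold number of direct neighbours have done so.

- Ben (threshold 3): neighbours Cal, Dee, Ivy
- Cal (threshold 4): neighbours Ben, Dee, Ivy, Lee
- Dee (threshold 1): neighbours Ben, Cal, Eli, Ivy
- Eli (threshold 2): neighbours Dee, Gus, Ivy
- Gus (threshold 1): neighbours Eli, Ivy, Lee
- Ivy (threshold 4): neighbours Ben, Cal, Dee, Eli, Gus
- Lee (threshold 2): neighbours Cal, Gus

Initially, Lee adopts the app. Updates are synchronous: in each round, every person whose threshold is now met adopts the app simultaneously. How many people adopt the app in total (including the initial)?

Round 1 — Lee adopts the app (initial).
Round 2 — checking thresholds:
  Cal: 1 of 4 neighbours < 4, not yet.
  Gus: 1 of 3 neighbours ≥ 1, adopts the app.
Round 3 — no new adoptions; cascade stops.

2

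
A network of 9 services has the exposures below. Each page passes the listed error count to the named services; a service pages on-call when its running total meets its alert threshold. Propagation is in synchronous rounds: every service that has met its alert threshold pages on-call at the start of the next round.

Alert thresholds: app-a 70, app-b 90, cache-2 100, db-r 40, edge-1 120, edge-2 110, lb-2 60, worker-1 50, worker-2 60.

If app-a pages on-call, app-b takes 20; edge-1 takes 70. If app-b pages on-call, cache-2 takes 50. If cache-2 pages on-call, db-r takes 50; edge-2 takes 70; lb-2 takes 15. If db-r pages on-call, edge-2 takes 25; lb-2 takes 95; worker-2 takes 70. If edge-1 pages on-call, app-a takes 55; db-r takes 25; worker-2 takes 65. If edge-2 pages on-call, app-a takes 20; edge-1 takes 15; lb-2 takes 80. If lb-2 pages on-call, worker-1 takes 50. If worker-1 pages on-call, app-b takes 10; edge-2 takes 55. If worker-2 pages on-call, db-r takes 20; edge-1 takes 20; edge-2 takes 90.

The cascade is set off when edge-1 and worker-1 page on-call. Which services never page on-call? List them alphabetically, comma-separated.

Round 1 — edge-1, worker-1 page on-call (initial).
  app-a: +55 → 55 < 70
  app-b: +10 → 10 < 90
  db-r: +25 → 25 < 40
  edge-2: +55 → 55 < 110
  worker-2: +65 → 65 ≥ 60
Round 2 — worker-2 pages on-call.
  db-r: +20 → 45 ≥ 40
  edge-2: +90 → 145 ≥ 110
Round 3 — db-r, edge-2 page on-call.
  app-a: +20 → 75 ≥ 70
  lb-2: +95+80 → 175 ≥ 60
Round 4 — app-a, lb-2 page on-call.
  app-b: +20 → 30 < 90
No further pages.

app-b, cache-2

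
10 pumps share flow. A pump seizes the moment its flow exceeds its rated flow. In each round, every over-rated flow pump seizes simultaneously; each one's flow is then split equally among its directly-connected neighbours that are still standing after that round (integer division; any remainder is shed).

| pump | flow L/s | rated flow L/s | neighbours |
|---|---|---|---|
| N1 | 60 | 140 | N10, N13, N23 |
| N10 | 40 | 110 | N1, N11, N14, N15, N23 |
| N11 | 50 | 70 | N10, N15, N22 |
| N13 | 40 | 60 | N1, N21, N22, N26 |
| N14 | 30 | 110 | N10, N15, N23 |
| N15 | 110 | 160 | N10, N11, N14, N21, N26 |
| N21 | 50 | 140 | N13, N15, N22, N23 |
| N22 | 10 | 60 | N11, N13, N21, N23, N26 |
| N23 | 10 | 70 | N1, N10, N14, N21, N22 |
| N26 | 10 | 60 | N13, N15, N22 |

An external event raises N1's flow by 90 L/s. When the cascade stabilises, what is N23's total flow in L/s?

Round 1 — N1 at 150 > 140. N1 seizes.
  N1 sheds 150 L/s to N10, N13, N23: 50 each.
    N10: 40+50 = 90 ≤ 110
    N13: 40+50 = 90 > 60
    N23: 10+50 = 60 ≤ 70
Round 2 — N13 seizes.
  N13 sheds 90 L/s to N21, N22, N26: 30 each.
    N21: 50+30 = 80 ≤ 140
    N22: 10+30 = 40 ≤ 60
    N26: 10+30 = 40 ≤ 60
No further seizures.

60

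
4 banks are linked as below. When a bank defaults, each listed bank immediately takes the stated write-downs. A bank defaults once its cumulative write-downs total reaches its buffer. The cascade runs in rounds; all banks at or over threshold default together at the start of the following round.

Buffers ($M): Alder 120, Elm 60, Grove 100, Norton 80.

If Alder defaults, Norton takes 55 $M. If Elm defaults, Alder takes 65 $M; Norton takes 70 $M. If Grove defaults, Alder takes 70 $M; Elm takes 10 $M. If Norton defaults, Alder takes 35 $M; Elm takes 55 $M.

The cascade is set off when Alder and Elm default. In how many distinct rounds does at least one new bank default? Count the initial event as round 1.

Round 1 — Alder, Elm default (initial).
  Norton: +55+70 → 125 ≥ 80
Round 2 — Norton defaults.
No further defaults.

2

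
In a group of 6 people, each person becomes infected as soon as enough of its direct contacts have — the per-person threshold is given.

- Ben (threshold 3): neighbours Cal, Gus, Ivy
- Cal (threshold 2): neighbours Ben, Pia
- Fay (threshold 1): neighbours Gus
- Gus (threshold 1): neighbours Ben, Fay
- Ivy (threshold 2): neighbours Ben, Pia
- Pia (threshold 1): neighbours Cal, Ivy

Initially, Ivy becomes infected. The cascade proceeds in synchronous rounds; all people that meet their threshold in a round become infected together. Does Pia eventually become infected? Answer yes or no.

Round 1 — Ivy becomes infected (initial).
Round 2 — checking thresholds:
  Ben: 1 of 3 neighbours < 3, below threshold.
  Pia: 1 of 2 neighbours ≥ 1, becomes infected.
Round 3 — no new infections; cascade stops.

yes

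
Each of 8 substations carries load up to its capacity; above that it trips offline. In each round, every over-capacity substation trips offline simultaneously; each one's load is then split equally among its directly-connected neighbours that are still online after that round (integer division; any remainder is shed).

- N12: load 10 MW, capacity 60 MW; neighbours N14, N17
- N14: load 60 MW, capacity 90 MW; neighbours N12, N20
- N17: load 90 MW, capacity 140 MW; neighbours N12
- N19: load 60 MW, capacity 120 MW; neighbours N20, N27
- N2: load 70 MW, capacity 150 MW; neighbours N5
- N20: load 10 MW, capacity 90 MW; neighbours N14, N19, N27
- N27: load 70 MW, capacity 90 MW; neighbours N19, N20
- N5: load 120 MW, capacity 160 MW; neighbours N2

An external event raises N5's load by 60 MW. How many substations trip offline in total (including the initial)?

Round 1 — N5 at 180 > 160. N5 trips offline.
  N5 sheds 180 MW to N2: 180 each.
    N2: 70+180 = 250 > 150
Round 2 — N2 trips offline.
  N2 sheds 250 MW: no online neighbours, lost.
No further trips.

2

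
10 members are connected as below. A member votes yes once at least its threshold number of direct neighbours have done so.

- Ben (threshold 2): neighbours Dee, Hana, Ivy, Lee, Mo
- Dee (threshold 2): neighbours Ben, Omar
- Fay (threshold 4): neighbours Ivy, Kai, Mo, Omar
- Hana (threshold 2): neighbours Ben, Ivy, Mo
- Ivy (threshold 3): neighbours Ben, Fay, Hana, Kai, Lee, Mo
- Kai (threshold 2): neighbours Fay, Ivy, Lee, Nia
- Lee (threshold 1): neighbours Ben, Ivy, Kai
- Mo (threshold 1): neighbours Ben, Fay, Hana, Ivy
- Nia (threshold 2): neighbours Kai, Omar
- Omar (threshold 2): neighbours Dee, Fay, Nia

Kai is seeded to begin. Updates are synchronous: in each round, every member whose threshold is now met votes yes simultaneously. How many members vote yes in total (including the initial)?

2

Round 1 — Kai votes yes (initial).
Round 2 — checking thresholds:
  Fay: 1 of 4 neighbours < 4, holds.
  Ivy: 1 of 6 neighbours < 3, holds.
  Lee: 1 of 3 neighbours ≥ 1, votes yes.
  Nia: 1 of 2 neighbours < 2, holds.
Round 3 — no new yes votes; cascade stops.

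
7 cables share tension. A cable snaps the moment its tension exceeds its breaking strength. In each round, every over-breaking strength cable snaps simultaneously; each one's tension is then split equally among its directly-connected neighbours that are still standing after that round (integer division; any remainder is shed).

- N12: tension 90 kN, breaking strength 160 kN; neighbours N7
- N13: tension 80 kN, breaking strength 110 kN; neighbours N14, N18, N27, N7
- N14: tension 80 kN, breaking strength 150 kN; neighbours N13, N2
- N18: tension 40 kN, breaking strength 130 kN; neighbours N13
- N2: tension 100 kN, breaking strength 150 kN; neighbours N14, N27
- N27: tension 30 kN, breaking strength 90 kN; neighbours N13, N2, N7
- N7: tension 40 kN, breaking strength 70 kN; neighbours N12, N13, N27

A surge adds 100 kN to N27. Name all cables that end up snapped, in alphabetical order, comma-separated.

N12, N13, N27, N7

Round 1 — N27 at 130 > 90. N27 snaps.
  N27 sheds 130 kN to N13, N2, N7: 43 each (1 lost).
    N13: 80+43 = 123 > 110
    N2: 100+43 = 143 ≤ 150
    N7: 40+43 = 83 > 70
Round 2 — N13, N7 snap.
  N13 sheds 123 kN to N14, N18: 61 each (1 lost).
    N14: 80+61 = 141 ≤ 150
    N18: 40+61 = 101 ≤ 130
  N7 sheds 83 kN to N12: 83 each.
    N12: 90+83 = 173 > 160
Round 3 — N12 snaps.
  N12 sheds 173 kN: no online neighbours, lost.
No further breaks.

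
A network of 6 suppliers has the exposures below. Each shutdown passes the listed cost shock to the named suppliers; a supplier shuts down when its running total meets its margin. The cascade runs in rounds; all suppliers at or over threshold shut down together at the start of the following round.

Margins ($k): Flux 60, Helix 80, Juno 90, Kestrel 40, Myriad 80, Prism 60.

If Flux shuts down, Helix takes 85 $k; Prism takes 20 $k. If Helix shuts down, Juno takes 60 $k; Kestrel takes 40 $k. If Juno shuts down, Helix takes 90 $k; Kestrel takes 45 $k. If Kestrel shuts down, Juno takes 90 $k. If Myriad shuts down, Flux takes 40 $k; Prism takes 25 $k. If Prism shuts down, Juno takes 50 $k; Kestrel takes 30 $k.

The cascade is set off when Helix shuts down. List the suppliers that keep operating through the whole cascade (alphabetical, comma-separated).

Round 1 — Helix shuts down (initial).
  Juno: +60 → 60 < 90
  Kestrel: +40 → 40 ≥ 40
Round 2 — Kestrel shuts down.
  Juno: +90 → 150 ≥ 90
Round 3 — Juno shuts down.
No further shutdowns.

Flux, Myriad, Prism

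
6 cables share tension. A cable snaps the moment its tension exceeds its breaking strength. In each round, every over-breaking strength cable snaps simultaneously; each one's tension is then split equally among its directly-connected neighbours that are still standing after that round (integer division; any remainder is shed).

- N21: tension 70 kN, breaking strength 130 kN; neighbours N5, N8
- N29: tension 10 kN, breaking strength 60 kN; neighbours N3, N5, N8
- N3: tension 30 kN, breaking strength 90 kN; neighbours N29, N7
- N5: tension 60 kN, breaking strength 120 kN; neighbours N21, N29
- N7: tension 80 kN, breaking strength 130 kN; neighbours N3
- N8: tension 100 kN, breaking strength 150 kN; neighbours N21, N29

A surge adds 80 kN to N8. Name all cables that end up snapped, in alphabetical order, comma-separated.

N21, N29, N5, N8

Round 1 — N8 at 180 > 150. N8 snaps.
  N8 sheds 180 kN to N21, N29: 90 each.
    N21: 70+90 = 160 > 130
    N29: 10+90 = 100 > 60
Round 2 — N21, N29 snap.
  N21 sheds 160 kN to N5: 160 each.
    N5: 60+160 = 220 > 120
  N29 sheds 100 kN to N3, N5: 50 each.
    N3: 30+50 = 80 ≤ 90
    N5: 220+50 = 270 > 120
Round 3 — N5 snaps.
  N5 sheds 270 kN: no online neighbours, lost.
No further breaks.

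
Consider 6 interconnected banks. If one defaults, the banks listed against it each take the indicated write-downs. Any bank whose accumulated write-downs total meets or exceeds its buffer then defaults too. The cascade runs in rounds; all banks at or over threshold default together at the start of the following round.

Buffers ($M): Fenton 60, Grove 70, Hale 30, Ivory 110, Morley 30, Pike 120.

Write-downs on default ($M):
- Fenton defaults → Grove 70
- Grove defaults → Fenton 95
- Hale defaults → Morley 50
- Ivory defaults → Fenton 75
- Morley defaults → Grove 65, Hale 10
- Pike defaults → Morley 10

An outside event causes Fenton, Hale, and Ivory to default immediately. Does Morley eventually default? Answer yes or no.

Round 1 — Fenton, Hale, Ivory default (initial).
  Grove: +70 → 70 ≥ 70
  Morley: +50 → 50 ≥ 30
Round 2 — Grove, Morley default.
No further defaults.

yes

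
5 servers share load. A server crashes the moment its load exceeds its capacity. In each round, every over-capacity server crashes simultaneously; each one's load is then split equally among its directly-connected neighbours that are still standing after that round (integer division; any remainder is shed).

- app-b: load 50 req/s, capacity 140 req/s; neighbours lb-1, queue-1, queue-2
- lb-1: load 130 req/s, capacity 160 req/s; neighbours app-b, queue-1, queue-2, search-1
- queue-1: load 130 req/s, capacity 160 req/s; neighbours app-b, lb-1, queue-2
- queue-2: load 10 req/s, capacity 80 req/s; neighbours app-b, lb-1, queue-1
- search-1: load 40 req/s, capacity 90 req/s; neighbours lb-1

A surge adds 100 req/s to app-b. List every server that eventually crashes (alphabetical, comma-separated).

app-b, lb-1, queue-1, queue-2, search-1

Round 1 — app-b at 150 > 140. app-b crashes.
  app-b sheds 150 req/s to lb-1, queue-1, queue-2: 50 each.
    lb-1: 130+50 = 180 > 160
    queue-1: 130+50 = 180 > 160
    queue-2: 10+50 = 60 ≤ 80
Round 2 — lb-1, queue-1 crash.
  lb-1 sheds 180 req/s to queue-2, search-1: 90 each.
    queue-2: 60+90 = 150 > 80
    search-1: 40+90 = 130 > 90
  queue-1 sheds 180 req/s to queue-2: 180 each.
    queue-2: 150+180 = 330 > 80
Round 3 — queue-2, search-1 crash.
  queue-2 sheds 330 req/s: no online neighbours, lost.
  search-1 sheds 130 req/s: no online neighbours, lost.
No further crashes.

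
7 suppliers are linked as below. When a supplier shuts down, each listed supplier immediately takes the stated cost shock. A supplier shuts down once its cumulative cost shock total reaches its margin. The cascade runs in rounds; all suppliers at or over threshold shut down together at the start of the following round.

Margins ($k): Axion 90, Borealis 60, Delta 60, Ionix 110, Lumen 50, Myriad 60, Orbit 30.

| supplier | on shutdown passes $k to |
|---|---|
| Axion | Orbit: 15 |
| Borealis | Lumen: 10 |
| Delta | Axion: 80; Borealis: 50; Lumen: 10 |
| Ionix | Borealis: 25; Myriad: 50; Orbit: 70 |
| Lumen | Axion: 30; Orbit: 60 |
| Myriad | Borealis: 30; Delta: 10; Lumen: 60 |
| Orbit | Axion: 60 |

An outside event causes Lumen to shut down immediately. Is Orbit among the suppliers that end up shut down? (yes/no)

Round 1 — Lumen shuts down (initial).
  Axion: +30 → 30 < 90
  Orbit: +60 → 60 ≥ 30
Round 2 — Orbit shuts down.
  Axion: +60 → 90 ≥ 90
Round 3 — Axion shuts down.
No further shutdowns.

yes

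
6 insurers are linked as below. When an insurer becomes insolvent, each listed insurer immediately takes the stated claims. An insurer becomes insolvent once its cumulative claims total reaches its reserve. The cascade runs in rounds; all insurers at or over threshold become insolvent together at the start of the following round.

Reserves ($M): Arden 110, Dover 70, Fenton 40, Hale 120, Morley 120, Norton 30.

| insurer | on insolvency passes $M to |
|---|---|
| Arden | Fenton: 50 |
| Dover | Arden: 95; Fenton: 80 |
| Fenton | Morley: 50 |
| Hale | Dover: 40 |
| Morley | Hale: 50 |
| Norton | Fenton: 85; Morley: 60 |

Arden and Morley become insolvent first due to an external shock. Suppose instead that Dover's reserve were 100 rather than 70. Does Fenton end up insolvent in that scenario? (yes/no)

With Dover's reserve at 100:
Round 1 — Arden, Morley become insolvent (initial).
  Fenton: +50 → 50 ≥ 40
  Hale: +50 → 50 < 120
Round 2 — Fenton becomes insolvent.
No further insolvencies.

yes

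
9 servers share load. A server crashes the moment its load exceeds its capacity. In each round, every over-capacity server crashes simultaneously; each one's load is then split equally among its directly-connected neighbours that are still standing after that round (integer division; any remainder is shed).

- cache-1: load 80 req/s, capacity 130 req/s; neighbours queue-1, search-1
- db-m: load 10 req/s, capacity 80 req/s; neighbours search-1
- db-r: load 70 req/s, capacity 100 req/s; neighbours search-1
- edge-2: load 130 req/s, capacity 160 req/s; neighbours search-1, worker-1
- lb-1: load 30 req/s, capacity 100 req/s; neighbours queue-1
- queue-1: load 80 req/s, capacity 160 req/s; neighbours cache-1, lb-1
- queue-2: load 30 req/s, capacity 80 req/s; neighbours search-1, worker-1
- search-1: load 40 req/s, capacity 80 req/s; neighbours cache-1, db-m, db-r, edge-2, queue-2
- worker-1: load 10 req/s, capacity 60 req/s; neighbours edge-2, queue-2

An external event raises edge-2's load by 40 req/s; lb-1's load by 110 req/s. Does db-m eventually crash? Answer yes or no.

Round 1 — edge-2 at 170 > 160; lb-1 at 140 > 100. edge-2, lb-1 crash.
  edge-2 sheds 170 req/s to search-1, worker-1: 85 each.
    search-1: 40+85 = 125 > 80
    worker-1: 10+85 = 95 > 60
  lb-1 sheds 140 req/s to queue-1: 140 each.
    queue-1: 80+140 = 220 > 160
Round 2 — queue-1, search-1, worker-1 crash.
  queue-1 sheds 220 req/s to cache-1: 220 each.
    cache-1: 80+220 = 300 > 130
  search-1 sheds 125 req/s to cache-1, db-m, db-r, queue-2: 31 each (1 lost).
    cache-1: 300+31 = 331 > 130
    db-m: 10+31 = 41 ≤ 80
    db-r: 70+31 = 101 > 100
    queue-2: 30+31 = 61 ≤ 80
  worker-1 sheds 95 req/s to queue-2: 95 each.
    queue-2: 61+95 = 156 > 80
Round 3 — cache-1, db-r, queue-2 crash.
  cache-1 sheds 331 req/s: no online neighbours, lost.
  db-r sheds 101 req/s: no online neighbours, lost.
  queue-2 sheds 156 req/s: no online neighbours, lost.
No further crashes.

no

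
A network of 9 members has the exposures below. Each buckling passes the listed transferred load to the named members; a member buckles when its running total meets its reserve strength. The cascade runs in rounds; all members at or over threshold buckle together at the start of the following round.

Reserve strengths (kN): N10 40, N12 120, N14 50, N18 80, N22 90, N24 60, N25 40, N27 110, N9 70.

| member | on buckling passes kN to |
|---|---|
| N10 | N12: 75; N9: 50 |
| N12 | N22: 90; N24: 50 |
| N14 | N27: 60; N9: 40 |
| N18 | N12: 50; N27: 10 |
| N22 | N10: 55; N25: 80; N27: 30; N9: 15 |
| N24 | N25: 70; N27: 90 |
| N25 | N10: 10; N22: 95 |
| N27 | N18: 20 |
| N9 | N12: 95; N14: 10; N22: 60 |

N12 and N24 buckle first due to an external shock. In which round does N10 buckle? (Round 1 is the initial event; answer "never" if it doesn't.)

3

Round 1 — N12, N24 buckle (initial).
  N22: +90 → 90 ≥ 90
  N25: +70 → 70 ≥ 40
  N27: +90 → 90 < 110
Round 2 — N22, N25 buckle.
  N10: +55+10 → 65 ≥ 40
  N27: +30 → 120 ≥ 110
  N9: +15 → 15 < 70
Round 3 — N10, N27 buckle.
  N18: +20 → 20 < 80
  N9: +50 → 65 < 70
No further bucklings.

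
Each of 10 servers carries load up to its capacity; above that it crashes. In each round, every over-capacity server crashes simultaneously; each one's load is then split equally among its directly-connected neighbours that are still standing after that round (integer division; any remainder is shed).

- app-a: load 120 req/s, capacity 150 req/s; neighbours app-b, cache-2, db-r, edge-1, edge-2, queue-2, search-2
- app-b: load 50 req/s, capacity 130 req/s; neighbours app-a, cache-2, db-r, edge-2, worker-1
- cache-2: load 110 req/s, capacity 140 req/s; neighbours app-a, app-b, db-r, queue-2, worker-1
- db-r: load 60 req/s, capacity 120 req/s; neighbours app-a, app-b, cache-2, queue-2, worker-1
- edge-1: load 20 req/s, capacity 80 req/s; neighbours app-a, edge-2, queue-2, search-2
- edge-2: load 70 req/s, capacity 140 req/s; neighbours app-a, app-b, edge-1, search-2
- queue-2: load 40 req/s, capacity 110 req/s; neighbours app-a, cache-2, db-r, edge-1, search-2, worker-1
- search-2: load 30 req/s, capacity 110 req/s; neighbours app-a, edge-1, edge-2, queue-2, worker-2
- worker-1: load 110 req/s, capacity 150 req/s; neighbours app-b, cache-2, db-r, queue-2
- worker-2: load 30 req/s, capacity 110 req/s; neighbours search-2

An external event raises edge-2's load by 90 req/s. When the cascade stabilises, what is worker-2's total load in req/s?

Round 1 — edge-2 at 160 > 140. edge-2 crashes.
  edge-2 sheds 160 req/s to app-a, app-b, edge-1, search-2: 40 each.
    app-a: 120+40 = 160 > 150
    app-b: 50+40 = 90 ≤ 130
    edge-1: 20+40 = 60 ≤ 80
    search-2: 30+40 = 70 ≤ 110
Round 2 — app-a crashes.
  app-a sheds 160 req/s to app-b, cache-2, db-r, edge-1, queue-2, search-2: 26 each (4 lost).
    app-b: 90+26 = 116 ≤ 130
    cache-2: 110+26 = 136 ≤ 140
    db-r: 60+26 = 86 ≤ 120
    edge-1: 60+26 = 86 > 80
    queue-2: 40+26 = 66 ≤ 110
    search-2: 70+26 = 96 ≤ 110
Round 3 — edge-1 crashes.
  edge-1 sheds 86 req/s to queue-2, search-2: 43 each.
    queue-2: 66+43 = 109 ≤ 110
    search-2: 96+43 = 139 > 110
Round 4 — search-2 crashes.
  search-2 sheds 139 req/s to queue-2, worker-2: 69 each (1 lost).
    queue-2: 109+69 = 178 > 110
    worker-2: 30+69 = 99 ≤ 110
Round 5 — queue-2 crashes.
  queue-2 sheds 178 req/s to cache-2, db-r, worker-1: 59 each (1 lost).
    cache-2: 136+59 = 195 > 140
    db-r: 86+59 = 145 > 120
    worker-1: 110+59 = 169 > 150
Round 6 — cache-2, db-r, worker-1 crash.
  cache-2 sheds 195 req/s to app-b: 195 each.
    app-b: 116+195 = 311 > 130
  db-r sheds 145 req/s to app-b: 145 each.
    app-b: 311+145 = 456 > 130
  worker-1 sheds 169 req/s to app-b: 169 each.
    app-b: 456+169 = 625 > 130
Round 7 — app-b crashes.
  app-b sheds 625 req/s: no online neighbours, lost.
No further crashes.

99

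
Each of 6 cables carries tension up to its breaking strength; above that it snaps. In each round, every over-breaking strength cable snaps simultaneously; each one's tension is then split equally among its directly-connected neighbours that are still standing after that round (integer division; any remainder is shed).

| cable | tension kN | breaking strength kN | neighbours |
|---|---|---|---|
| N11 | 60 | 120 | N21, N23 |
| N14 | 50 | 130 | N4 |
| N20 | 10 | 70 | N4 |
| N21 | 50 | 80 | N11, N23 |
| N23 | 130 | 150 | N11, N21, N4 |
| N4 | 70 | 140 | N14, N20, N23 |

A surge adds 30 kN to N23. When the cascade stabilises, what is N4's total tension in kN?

Round 1 — N23 at 160 > 150. N23 snaps.
  N23 sheds 160 kN to N11, N21, N4: 53 each (1 lost).
    N11: 60+53 = 113 ≤ 120
    N21: 50+53 = 103 > 80
    N4: 70+53 = 123 ≤ 140
Round 2 — N21 snaps.
  N21 sheds 103 kN to N11: 103 each.
    N11: 113+103 = 216 > 120
Round 3 — N11 snaps.
  N11 sheds 216 kN: no online neighbours, lost.
No further breaks.

123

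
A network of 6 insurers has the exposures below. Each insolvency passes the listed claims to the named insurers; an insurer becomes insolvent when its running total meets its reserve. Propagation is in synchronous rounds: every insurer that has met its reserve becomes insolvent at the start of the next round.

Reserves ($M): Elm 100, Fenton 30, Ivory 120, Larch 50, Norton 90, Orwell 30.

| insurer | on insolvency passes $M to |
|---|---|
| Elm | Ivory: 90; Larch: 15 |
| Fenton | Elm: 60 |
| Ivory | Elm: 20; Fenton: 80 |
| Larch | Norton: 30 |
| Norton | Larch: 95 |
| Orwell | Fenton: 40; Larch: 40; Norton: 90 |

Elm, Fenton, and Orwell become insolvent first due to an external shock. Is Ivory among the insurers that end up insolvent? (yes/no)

no

Round 1 — Elm, Fenton, Orwell become insolvent (initial).
  Ivory: +90 → 90 < 120
  Larch: +15+40 → 55 ≥ 50
  Norton: +90 → 90 ≥ 90
Round 2 — Larch, Norton become insolvent.
No further insolvencies.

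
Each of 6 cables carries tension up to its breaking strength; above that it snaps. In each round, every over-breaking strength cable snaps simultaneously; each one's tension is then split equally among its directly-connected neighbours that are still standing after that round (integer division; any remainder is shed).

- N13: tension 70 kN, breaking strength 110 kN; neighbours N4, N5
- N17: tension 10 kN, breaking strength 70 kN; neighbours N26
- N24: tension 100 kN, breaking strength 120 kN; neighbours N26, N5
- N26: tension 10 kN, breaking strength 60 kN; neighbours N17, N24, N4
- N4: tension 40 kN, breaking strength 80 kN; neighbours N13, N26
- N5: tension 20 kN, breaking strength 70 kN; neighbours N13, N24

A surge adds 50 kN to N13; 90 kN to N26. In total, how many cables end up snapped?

5

Round 1 — N13 at 120 > 110; N26 at 100 > 60. N13, N26 snap.
  N13 sheds 120 kN to N4, N5: 60 each.
    N4: 40+60 = 100 > 80
    N5: 20+60 = 80 > 70
  N26 sheds 100 kN to N17, N24, N4: 33 each (1 lost).
    N17: 10+33 = 43 ≤ 70
    N24: 100+33 = 133 > 120
    N4: 100+33 = 133 > 80
Round 2 — N24, N4, N5 snap.
  N24 sheds 133 kN: no online neighbours, lost.
  N4 sheds 133 kN: no online neighbours, lost.
  N5 sheds 80 kN: no online neighbours, lost.
No further breaks.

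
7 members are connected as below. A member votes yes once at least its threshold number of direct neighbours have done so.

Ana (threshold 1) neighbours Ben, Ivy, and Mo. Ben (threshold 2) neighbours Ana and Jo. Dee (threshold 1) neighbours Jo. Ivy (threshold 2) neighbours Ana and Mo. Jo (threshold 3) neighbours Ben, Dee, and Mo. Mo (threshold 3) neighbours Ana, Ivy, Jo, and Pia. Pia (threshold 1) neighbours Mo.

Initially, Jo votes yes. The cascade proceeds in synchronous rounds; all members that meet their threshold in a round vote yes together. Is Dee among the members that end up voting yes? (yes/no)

yes

Round 1 — Jo votes yes (initial).
Round 2 — checking thresholds:
  Ben: 1 of 2 neighbours < 2, not yet.
  Dee: 1 of 1 neighbours ≥ 1, votes yes.
  Mo: 1 of 4 neighbours < 3, not yet.
Round 3 — no new yes votes; cascade stops.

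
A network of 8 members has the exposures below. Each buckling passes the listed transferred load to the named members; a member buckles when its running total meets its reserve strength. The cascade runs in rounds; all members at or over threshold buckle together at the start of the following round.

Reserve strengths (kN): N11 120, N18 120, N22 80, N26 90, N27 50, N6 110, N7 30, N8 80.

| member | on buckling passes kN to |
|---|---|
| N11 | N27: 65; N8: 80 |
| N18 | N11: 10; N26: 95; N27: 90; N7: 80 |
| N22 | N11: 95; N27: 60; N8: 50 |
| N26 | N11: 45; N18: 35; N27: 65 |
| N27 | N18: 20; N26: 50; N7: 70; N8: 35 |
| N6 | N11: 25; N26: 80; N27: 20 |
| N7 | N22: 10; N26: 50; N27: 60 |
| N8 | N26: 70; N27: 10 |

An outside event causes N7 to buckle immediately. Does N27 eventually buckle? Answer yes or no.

Round 1 — N7 buckles (initial).
  N22: +10 → 10 < 80
  N26: +50 → 50 < 90
  N27: +60 → 60 ≥ 50
Round 2 — N27 buckles.
  N18: +20 → 20 < 120
  N26: +50 → 100 ≥ 90
  N8: +35 → 35 < 80
Round 3 — N26 buckles.
  N11: +45 → 45 < 120
  N18: +35 → 55 < 120
No further bucklings.

yes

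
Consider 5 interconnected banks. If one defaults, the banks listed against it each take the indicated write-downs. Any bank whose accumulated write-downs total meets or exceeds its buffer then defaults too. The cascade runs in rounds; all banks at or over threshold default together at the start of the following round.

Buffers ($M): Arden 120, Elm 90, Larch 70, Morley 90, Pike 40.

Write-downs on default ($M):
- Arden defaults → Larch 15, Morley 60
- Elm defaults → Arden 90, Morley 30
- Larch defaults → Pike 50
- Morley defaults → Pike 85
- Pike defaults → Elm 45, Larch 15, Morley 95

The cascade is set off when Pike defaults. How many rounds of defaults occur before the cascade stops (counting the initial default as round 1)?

Round 1 — Pike defaults (initial).
  Elm: +45 → 45 < 90
  Larch: +15 → 15 < 70
  Morley: +95 → 95 ≥ 90
Round 2 — Morley defaults.
No further defaults.

2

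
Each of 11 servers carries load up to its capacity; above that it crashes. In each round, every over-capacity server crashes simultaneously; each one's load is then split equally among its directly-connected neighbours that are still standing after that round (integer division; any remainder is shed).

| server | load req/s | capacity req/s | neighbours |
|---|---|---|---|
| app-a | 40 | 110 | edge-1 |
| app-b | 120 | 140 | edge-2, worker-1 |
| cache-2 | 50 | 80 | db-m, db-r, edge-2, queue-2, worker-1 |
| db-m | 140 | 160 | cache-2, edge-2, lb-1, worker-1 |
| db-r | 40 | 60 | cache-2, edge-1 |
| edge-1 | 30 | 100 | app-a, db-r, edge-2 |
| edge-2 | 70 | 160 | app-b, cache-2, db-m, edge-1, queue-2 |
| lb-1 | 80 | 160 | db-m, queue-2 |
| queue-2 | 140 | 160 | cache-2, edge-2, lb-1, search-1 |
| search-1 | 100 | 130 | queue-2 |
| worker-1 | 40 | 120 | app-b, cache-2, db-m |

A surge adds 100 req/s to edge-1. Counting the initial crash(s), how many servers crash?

10

Round 1 — edge-1 at 130 > 100. edge-1 crashes.
  edge-1 sheds 130 req/s to app-a, db-r, edge-2: 43 each (1 lost).
    app-a: 40+43 = 83 ≤ 110
    db-r: 40+43 = 83 > 60
    edge-2: 70+43 = 113 ≤ 160
Round 2 — db-r crashes.
  db-r sheds 83 req/s to cache-2: 83 each.
    cache-2: 50+83 = 133 > 80
Round 3 — cache-2 crashes.
  cache-2 sheds 133 req/s to db-m, edge-2, queue-2, worker-1: 33 each (1 lost).
    db-m: 140+33 = 173 > 160
    edge-2: 113+33 = 146 ≤ 160
    queue-2: 140+33 = 173 > 160
    worker-1: 40+33 = 73 ≤ 120
Round 4 — db-m, queue-2 crash.
  db-m sheds 173 req/s to edge-2, lb-1, worker-1: 57 each (2 lost).
    edge-2: 146+57 = 203 > 160
    lb-1: 80+57 = 137 ≤ 160
    worker-1: 73+57 = 130 > 120
  queue-2 sheds 173 req/s to edge-2, lb-1, search-1: 57 each (2 lost).
    edge-2: 203+57 = 260 > 160
    lb-1: 137+57 = 194 > 160
    search-1: 100+57 = 157 > 130
Round 5 — edge-2, lb-1, search-1, worker-1 crash.
  edge-2 sheds 260 req/s to app-b: 260 each.
    app-b: 120+260 = 380 > 140
  lb-1 sheds 194 req/s: no online neighbours, lost.
  search-1 sheds 157 req/s: no online neighbours, lost.
  worker-1 sheds 130 req/s to app-b: 130 each.
    app-b: 380+130 = 510 > 140
Round 6 — app-b crashes.
  app-b sheds 510 req/s: no online neighbours, lost.
No further crashes.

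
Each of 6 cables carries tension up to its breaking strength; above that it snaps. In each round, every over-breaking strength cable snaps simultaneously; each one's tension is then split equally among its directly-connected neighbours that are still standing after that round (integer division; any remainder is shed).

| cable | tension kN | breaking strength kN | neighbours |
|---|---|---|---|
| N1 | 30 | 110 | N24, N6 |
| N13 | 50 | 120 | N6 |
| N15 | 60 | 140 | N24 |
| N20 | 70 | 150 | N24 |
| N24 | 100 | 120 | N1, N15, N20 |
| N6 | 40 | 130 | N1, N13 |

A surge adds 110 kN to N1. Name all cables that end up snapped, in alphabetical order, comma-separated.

N1, N15, N20, N24

Round 1 — N1 at 140 > 110. N1 snaps.
  N1 sheds 140 kN to N24, N6: 70 each.
    N24: 100+70 = 170 > 120
    N6: 40+70 = 110 ≤ 130
Round 2 — N24 snaps.
  N24 sheds 170 kN to N15, N20: 85 each.
    N15: 60+85 = 145 > 140
    N20: 70+85 = 155 > 150
Round 3 — N15, N20 snap.
  N15 sheds 145 kN: no online neighbours, lost.
  N20 sheds 155 kN: no online neighbours, lost.
No further breaks.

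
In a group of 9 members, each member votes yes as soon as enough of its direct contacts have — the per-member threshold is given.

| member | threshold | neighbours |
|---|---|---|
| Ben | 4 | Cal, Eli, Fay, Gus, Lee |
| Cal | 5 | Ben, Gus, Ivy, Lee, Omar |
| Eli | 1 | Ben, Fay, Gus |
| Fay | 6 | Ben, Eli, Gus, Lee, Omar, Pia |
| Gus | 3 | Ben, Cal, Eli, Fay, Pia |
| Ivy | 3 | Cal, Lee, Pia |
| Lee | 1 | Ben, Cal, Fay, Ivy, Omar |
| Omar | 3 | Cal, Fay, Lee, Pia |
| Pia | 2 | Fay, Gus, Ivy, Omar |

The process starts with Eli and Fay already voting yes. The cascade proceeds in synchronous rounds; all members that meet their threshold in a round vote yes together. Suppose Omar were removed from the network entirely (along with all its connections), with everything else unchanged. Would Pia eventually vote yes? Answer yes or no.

no

With Omar removed:
Round 1 — Eli, Fay vote yes (initial).
Round 2 — checking thresholds:
  Ben: 2 of 5 neighbours < 4, not yet.
  Gus: 2 of 5 neighbours < 3, not yet.
  Lee: 1 of 4 neighbours ≥ 1, votes yes.
  Pia: 1 of 3 neighbours < 2, not yet.
Round 3 — no new yes votes; cascade stops.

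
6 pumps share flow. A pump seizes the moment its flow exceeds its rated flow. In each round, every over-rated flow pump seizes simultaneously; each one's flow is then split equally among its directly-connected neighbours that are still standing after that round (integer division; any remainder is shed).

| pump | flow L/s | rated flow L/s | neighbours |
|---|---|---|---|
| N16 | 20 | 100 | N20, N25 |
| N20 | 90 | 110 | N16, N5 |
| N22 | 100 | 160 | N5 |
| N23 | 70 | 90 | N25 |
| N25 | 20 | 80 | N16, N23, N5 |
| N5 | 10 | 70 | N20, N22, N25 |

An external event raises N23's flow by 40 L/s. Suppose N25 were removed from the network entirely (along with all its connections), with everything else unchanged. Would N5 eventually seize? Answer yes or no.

no

With N25 removed:
Round 1 — N23 at 110 > 90. N23 seizes.
  N23 sheds 110 L/s: no online neighbours, lost.
No further seizures.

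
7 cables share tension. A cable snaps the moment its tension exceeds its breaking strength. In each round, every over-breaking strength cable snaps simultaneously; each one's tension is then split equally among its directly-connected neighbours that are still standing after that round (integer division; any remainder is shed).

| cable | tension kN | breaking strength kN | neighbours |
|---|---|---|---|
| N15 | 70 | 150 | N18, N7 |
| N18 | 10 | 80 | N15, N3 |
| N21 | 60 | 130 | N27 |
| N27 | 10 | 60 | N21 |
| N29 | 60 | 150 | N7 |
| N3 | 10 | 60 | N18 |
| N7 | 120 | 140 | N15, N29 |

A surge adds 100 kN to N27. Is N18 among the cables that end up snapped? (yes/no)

no

Round 1 — N27 at 110 > 60. N27 snaps.
  N27 sheds 110 kN to N21: 110 each.
    N21: 60+110 = 170 > 130
Round 2 — N21 snaps.
  N21 sheds 170 kN: no online neighbours, lost.
No further breaks.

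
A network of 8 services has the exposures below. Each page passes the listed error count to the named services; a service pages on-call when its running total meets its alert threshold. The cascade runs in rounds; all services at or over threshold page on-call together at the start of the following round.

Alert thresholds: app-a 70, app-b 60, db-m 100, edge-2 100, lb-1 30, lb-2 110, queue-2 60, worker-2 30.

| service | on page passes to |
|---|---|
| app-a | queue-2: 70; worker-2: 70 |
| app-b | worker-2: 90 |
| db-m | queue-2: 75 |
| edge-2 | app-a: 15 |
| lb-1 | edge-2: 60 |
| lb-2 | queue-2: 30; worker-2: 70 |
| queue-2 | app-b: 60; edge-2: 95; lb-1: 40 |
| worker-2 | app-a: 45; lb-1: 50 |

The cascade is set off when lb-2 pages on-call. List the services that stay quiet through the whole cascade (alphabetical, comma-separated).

app-a, app-b, db-m, edge-2, queue-2

Round 1 — lb-2 pages on-call (initial).
  queue-2: +30 → 30 < 60
  worker-2: +70 → 70 ≥ 30
Round 2 — worker-2 pages on-call.
  app-a: +45 → 45 < 70
  lb-1: +50 → 50 ≥ 30
Round 3 — lb-1 pages on-call.
  edge-2: +60 → 60 < 100
No further pages.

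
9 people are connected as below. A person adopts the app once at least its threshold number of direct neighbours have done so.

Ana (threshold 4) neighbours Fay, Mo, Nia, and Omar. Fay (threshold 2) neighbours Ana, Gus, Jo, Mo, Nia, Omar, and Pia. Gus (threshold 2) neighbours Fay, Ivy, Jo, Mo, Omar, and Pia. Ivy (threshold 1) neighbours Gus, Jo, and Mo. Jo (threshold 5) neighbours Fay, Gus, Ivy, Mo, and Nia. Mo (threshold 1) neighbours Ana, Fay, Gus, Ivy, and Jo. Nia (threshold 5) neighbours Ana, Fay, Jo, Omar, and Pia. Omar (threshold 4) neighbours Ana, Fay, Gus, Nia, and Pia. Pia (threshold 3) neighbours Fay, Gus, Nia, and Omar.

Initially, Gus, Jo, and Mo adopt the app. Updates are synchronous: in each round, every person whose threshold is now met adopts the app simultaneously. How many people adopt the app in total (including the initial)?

5

Round 1 — Gus, Jo, Mo adopt the app (initial).
Round 2 — checking thresholds:
  Ana: 1 of 4 neighbours < 4, not yet.
  Fay: 3 of 7 neighbours ≥ 2, adopts the app.
  Ivy: 3 of 3 neighbours ≥ 1, adopts the app.
  Nia: 1 of 5 neighbours < 5, not yet.
  Omar: 1 of 5 neighbours < 4, not yet.
  Pia: 1 of 4 neighbours < 3, not yet.
Round 3 — no new adoptions; cascade stops.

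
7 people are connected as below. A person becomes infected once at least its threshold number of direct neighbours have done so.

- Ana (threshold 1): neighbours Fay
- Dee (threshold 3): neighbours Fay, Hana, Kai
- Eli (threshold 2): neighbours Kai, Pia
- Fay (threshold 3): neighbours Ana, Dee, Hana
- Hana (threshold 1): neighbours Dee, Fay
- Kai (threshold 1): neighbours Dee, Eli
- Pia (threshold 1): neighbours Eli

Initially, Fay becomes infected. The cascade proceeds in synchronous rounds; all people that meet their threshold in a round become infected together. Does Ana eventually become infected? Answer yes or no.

Round 1 — Fay becomes infected (initial).
Round 2 — checking thresholds:
  Ana: 1 of 1 neighbours ≥ 1, becomes infected.
  Dee: 1 of 3 neighbours < 3, holds.
  Hana: 1 of 2 neighbours ≥ 1, becomes infected.
Round 3 — no new infections; cascade stops.

yes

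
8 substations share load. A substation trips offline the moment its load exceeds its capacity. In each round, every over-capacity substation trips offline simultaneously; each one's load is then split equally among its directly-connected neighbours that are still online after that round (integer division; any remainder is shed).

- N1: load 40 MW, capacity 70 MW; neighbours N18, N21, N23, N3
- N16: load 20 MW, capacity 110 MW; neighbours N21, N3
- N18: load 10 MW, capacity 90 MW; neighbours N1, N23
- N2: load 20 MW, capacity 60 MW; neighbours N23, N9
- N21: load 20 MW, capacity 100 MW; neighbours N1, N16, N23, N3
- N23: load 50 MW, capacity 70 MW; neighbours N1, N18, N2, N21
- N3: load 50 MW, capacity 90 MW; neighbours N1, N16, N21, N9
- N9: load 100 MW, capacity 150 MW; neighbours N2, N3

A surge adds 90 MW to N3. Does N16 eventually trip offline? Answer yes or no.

yes

Round 1 — N3 at 140 > 90. N3 trips offline.
  N3 sheds 140 MW to N1, N16, N21, N9: 35 each.
    N1: 40+35 = 75 > 70
    N16: 20+35 = 55 ≤ 110
    N21: 20+35 = 55 ≤ 100
    N9: 100+35 = 135 ≤ 150
Round 2 — N1 trips offline.
  N1 sheds 75 MW to N18, N21, N23: 25 each.
    N18: 10+25 = 35 ≤ 90
    N21: 55+25 = 80 ≤ 100
    N23: 50+25 = 75 > 70
Round 3 — N23 trips offline.
  N23 sheds 75 MW to N18, N2, N21: 25 each.
    N18: 35+25 = 60 ≤ 90
    N2: 20+25 = 45 ≤ 60
    N21: 80+25 = 105 > 100
Round 4 — N21 trips offline.
  N21 sheds 105 MW to N16: 105 each.
    N16: 55+105 = 160 > 110
Round 5 — N16 trips offline.
  N16 sheds 160 MW: no online neighbours, lost.
No further trips.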